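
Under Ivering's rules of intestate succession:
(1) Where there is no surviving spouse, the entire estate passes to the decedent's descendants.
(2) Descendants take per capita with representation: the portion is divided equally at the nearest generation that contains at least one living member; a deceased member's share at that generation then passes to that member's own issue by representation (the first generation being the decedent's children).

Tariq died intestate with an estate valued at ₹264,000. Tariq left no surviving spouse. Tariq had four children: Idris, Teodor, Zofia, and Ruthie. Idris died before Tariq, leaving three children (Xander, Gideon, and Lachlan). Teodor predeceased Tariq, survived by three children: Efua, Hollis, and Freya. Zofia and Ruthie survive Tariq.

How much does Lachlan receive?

The entire ₹264,000 passes to the descendants.
That amount (₹264,000) is divided into 4 shares of ₹66,000: Zofia and Ruthie each take ₹66,000; Idris's ₹66,000 share passes to Idris's issue; Teodor's ₹66,000 share passes to Teodor's issue.
Idris's share (₹66,000) is divided into 3 shares of ₹22,000: Xander, Gideon, and Lachlan each take ₹22,000.
Teodor's share (₹66,000) is divided into 3 shares of ₹22,000: Efua, Hollis, and Freya each take ₹22,000.

Lachlan receives ₹22,000.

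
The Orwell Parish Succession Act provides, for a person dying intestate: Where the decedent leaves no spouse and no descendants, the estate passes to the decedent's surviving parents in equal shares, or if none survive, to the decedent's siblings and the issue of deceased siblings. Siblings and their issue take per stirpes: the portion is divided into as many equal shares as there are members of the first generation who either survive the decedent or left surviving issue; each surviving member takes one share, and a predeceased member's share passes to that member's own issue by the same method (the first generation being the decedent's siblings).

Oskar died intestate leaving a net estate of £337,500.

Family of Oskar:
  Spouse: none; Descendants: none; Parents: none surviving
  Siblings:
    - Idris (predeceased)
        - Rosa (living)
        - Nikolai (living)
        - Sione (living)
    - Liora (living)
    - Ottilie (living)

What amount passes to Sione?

The entire £337,500 passes to the siblings and their issue.
That amount (£337,500) is divided into 3 shares of £112,500: Liora and Ottilie each take £112,500; Idris's £112,500 share passes to Idris's issue.
Idris's share (£112,500) is divided into 3 shares of £37,500: Rosa, Nikolai, and Sione each take £37,500.

Sione receives £37,500.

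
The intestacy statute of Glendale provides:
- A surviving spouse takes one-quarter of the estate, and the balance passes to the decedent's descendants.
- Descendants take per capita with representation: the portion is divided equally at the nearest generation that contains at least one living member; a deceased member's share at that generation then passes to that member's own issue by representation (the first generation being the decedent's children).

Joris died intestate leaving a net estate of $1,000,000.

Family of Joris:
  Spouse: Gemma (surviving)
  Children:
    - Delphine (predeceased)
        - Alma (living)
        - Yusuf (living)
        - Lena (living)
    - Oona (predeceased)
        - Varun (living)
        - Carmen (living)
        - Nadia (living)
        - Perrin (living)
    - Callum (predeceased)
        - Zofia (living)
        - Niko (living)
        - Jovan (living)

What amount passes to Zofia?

Zofia receives $75,000.

Gemma takes one-quarter of $1,000,000 = $250,000. The remaining $750,000 passes to the descendants.
No child survives, so the initial division is made at the grandchildren's generation.
The descendants' portion ($750,000) is divided into 10 shares of $75,000: Alma, Yusuf, Lena, Varun, Carmen, Nadia, Perrin, Zofia, Niko, and Jovan each take $75,000.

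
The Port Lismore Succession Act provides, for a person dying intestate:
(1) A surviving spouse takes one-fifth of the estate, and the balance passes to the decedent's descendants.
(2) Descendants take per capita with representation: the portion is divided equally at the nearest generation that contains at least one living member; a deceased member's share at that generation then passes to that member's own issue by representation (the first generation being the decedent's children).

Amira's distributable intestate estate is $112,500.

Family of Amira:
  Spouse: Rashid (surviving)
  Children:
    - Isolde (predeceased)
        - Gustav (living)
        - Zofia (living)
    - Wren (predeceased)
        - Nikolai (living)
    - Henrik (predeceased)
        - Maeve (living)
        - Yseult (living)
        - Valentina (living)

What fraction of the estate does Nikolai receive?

Rashid takes one-fifth of $112,500 = $22,500. The remaining $90,000 passes to the descendants.
No child survives, so the initial division is made at the grandchildren's generation.
The descendants' portion ($90,000) is divided into 6 shares of $15,000: Gustav, Zofia, Nikolai, Maeve, Yseult, and Valentina each take $15,000.

Nikolai receives 2/15 of the estate.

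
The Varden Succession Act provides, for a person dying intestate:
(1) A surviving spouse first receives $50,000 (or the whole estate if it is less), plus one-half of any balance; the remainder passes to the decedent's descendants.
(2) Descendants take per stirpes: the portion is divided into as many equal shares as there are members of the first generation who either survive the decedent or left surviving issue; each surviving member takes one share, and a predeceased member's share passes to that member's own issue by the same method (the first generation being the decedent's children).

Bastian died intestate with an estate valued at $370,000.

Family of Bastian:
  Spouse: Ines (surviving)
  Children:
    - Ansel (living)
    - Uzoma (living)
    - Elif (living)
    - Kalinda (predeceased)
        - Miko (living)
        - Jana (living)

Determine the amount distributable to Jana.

Ines first takes $50,000, leaving a balance of $320,000. Ines then takes one-half of the balance ($160,000), for a total of $210,000. The remaining $160,000 passes to the descendants.
The descendants' portion ($160,000) is divided into 4 shares of $40,000: Ansel, Uzoma, and Elif each take $40,000; Kalinda's $40,000 share passes to Kalinda's issue.
Kalinda's share ($40,000) is divided into 2 shares of $20,000: Miko and Jana each take $20,000.

Jana receives $20,000.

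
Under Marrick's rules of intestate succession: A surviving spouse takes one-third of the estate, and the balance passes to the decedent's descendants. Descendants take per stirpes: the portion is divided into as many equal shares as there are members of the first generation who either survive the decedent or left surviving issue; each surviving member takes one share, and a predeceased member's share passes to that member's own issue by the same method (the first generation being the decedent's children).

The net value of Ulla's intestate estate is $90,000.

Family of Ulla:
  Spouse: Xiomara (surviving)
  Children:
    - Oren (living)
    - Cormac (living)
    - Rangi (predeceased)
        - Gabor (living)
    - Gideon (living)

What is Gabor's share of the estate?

Gabor receives $15,000.

Xiomara takes one-third of $90,000 = $30,000. The remaining $60,000 passes to the descendants.
The descendants' portion ($60,000) is divided into 4 shares of $15,000: Oren, Cormac, and Gideon each take $15,000; Rangi's $15,000 share passes to Rangi's issue.
Rangi's share ($15,000) passes entirely to Gabor.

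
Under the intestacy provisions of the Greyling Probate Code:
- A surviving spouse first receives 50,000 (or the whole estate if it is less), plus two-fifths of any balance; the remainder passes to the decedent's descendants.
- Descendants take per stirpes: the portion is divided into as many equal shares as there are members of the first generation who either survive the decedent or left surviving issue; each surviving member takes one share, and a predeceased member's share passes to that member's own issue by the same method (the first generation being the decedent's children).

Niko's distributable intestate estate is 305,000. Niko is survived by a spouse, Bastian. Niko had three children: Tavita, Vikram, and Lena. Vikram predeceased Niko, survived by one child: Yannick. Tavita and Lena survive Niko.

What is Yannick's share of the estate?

Bastian first takes 50,000, leaving a balance of 255,000. Bastian then takes two-fifths of the balance (102,000), for a total of 152,000. The remaining 153,000 passes to the descendants.
The descendants' portion (153,000) is divided into 3 shares of 51,000: Tavita and Lena each take 51,000; Vikram's 51,000 share passes to Vikram's issue.
Vikram's share (51,000) passes entirely to Yannick.

Yannick receives 51,000.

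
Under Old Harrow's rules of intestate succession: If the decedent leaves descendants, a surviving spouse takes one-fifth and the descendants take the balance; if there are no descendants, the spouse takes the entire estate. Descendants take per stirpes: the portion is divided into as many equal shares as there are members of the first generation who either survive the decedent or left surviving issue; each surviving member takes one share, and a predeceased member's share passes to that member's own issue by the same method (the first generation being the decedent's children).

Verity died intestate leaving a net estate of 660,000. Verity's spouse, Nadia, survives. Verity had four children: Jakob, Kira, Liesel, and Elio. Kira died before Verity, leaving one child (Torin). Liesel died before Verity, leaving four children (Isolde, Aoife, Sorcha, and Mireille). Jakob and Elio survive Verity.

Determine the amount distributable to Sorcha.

Sorcha receives 33,000.

Nadia takes one-fifth of 660,000 = 132,000. The remaining 528,000 passes to the descendants.
The descendants' portion (528,000) is divided into 4 shares of 132,000: Jakob and Elio each take 132,000; Kira's 132,000 share passes to Kira's issue; Liesel's 132,000 share passes to Liesel's issue.
Kira's share (132,000) passes entirely to Torin.
Liesel's share (132,000) is divided into 4 shares of 33,000: Isolde, Aoife, Sorcha, and Mireille each take 33,000.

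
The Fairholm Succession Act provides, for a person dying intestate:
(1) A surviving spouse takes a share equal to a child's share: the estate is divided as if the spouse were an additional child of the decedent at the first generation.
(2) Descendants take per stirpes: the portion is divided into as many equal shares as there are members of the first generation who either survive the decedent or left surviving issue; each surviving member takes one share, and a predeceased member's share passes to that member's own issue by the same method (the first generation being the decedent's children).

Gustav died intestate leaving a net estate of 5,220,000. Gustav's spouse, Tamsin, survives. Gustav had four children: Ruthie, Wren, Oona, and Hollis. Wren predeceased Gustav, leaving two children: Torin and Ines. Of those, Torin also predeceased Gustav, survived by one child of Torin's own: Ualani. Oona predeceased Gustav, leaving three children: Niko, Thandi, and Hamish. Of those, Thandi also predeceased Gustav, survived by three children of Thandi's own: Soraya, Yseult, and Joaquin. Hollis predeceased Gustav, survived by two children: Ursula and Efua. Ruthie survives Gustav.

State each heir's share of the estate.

The spouse counts as an additional share at the children's level, so there are 5 primary shares of 1,044,000. Tamsin takes one such share (1,044,000).
The children's combined portion (4,176,000) is divided into 4 shares of 1,044,000: Ruthie takes 1,044,000; Wren's 1,044,000 share passes to Wren's issue; Oona's 1,044,000 share passes to Oona's issue; Hollis's 1,044,000 share passes to Hollis's issue.
Wren's share (1,044,000) is divided into 2 shares of 522,000: Ines takes 522,000; Torin's 522,000 share passes to Torin's issue.
Torin's share (522,000) passes entirely to Ualani.
Oona's share (1,044,000) is divided into 3 shares of 348,000: Niko and Hamish each take 348,000; Thandi's 348,000 share passes to Thandi's issue.
Thandi's share (348,000) is divided into 3 shares of 116,000: Soraya, Yseult, and Joaquin each take 116,000.
Hollis's share (1,044,000) is divided into 2 shares of 522,000: Ursula and Efua each take 522,000.

Tamsin: 1,044,000; Ruthie: 1,044,000; Ualani: 522,000; Ines: 522,000; Niko: 348,000; Soraya: 116,000; Yseult: 116,000; Joaquin: 116,000; Hamish: 348,000; Ursula: 522,000; Efua: 522,000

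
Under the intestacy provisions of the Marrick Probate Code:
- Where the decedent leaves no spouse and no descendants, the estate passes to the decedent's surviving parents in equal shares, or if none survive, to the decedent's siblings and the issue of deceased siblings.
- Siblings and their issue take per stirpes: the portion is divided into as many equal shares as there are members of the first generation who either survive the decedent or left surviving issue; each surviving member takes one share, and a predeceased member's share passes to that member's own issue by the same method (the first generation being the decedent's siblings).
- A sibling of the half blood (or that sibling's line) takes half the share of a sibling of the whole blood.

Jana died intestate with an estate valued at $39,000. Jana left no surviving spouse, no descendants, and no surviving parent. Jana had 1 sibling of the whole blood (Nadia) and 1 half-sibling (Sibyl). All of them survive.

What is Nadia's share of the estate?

Nadia receives $26,000.

The entire $39,000 passes to the siblings and their issue.
Counting each half-blood sibling's line as half a unit, there are 3/2 units in $39,000, so one unit is $26,000. Whole-blood lines (Nadia) take $26,000 each; half-blood lines (Sibyl) take $13,000 each.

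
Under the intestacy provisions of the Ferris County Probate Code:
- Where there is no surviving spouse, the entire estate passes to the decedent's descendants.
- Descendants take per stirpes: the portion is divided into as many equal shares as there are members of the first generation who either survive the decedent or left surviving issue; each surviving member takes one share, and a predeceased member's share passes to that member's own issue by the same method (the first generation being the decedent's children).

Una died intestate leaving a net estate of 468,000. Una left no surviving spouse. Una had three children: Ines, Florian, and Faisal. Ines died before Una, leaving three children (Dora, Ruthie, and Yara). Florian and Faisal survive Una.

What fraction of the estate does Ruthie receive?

Ruthie receives 1/9 of the estate.

The entire 468,000 passes to the descendants.
That amount (468,000) is divided into 3 shares of 156,000: Florian and Faisal each take 156,000; Ines's 156,000 share passes to Ines's issue.
Ines's share (156,000) is divided into 3 shares of 52,000: Dora, Ruthie, and Yara each take 52,000.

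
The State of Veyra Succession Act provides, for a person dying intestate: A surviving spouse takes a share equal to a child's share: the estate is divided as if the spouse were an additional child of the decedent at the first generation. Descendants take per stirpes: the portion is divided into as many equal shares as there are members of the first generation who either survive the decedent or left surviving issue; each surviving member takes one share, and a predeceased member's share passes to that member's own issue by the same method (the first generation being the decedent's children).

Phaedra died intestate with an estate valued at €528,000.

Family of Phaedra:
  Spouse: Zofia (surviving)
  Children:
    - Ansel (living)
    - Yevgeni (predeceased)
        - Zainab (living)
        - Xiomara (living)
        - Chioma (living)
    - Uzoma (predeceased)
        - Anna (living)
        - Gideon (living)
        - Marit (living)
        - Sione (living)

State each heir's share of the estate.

Zofia: €132,000; Ansel: €132,000; Zainab: €44,000; Xiomara: €44,000; Chioma: €44,000; Anna: €33,000; Gideon: €33,000; Marit: €33,000; Sione: €33,000

The spouse counts as an additional share at the children's level, so there are 4 primary shares of €132,000. Zofia takes one such share (€132,000).
The children's combined portion (€396,000) is divided into 3 shares of €132,000: Ansel takes €132,000; Yevgeni's €132,000 share passes to Yevgeni's issue; Uzoma's €132,000 share passes to Uzoma's issue.
Yevgeni's share (€132,000) is divided into 3 shares of €44,000: Zainab, Xiomara, and Chioma each take €44,000.
Uzoma's share (€132,000) is divided into 4 shares of €33,000: Anna, Gideon, Marit, and Sione each take €33,000.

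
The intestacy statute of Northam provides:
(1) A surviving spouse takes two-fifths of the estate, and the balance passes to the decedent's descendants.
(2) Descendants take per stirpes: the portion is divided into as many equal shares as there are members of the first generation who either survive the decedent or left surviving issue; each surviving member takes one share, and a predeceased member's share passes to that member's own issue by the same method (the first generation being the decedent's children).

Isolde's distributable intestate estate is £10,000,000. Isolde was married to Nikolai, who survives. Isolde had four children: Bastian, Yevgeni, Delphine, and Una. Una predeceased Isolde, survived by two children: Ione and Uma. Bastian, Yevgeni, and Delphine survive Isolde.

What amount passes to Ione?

Nikolai takes two-fifths of £10,000,000 = £4,000,000. The remaining £6,000,000 passes to the descendants.
The descendants' portion (£6,000,000) is divided into 4 shares of £1,500,000: Bastian, Yevgeni, and Delphine each take £1,500,000; Una's £1,500,000 share passes to Una's issue.
Una's share (£1,500,000) is divided into 2 shares of £750,000: Ione and Uma each take £750,000.

Ione receives £750,000.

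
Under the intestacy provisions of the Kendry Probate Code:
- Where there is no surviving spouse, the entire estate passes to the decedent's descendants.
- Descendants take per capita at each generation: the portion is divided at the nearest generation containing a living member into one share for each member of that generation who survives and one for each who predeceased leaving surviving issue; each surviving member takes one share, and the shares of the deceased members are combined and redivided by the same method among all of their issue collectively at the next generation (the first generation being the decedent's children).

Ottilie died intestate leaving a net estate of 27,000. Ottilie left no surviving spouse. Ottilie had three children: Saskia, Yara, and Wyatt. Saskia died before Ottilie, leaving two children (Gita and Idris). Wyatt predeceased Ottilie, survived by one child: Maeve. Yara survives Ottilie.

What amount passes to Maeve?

The entire 27,000 passes to the descendants.
That amount (27,000) is divided at the children's generation into 3 shares of 9,000. Yara takes 9,000. The 2 shares of the deceased (Saskia and Wyatt) are combined into a pool of 18,000.
That pool (18,000) is divided at the grandchildren's generation equally among Gita, Idris, and Maeve: 6,000 each.

Maeve receives 6,000.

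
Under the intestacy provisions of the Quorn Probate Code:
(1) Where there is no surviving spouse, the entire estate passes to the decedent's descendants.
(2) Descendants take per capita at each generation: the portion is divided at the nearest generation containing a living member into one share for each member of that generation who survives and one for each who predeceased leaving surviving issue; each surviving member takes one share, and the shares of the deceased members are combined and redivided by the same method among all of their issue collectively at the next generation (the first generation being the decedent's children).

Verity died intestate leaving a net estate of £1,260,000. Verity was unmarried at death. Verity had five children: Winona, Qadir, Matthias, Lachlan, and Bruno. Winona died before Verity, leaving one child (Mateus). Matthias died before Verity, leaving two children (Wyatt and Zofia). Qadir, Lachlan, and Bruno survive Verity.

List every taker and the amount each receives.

The entire £1,260,000 passes to the descendants.
That amount (£1,260,000) is divided at the children's generation into 5 shares of £252,000. Qadir, Lachlan, and Bruno each take £252,000. The 2 shares of the deceased (Winona and Matthias) are combined into a pool of £504,000.
That pool (£504,000) is divided at the grandchildren's generation equally among Mateus, Wyatt, and Zofia: £168,000 each.

Mateus: £168,000; Qadir: £252,000; Wyatt: £168,000; Zofia: £168,000; Lachlan: £252,000; Bruno: £252,000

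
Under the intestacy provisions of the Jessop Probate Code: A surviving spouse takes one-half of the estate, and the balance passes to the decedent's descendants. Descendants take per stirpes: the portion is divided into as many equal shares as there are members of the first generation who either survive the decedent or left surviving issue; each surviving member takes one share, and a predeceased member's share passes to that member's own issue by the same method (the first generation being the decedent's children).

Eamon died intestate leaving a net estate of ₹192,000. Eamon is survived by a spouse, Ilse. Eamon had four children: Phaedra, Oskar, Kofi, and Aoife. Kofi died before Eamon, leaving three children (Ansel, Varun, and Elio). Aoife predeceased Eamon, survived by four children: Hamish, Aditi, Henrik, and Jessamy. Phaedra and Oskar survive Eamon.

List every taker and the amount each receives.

Ilse: ₹96,000; Phaedra: ₹24,000; Oskar: ₹24,000; Ansel: ₹8,000; Varun: ₹8,000; Elio: ₹8,000; Hamish: ₹6,000; Aditi: ₹6,000; Henrik: ₹6,000; Jessamy: ₹6,000

Ilse takes one-half of ₹192,000 = ₹96,000. The remaining ₹96,000 passes to the descendants.
The descendants' portion (₹96,000) is divided into 4 shares of ₹24,000: Phaedra and Oskar each take ₹24,000; Kofi's ₹24,000 share passes to Kofi's issue; Aoife's ₹24,000 share passes to Aoife's issue.
Kofi's share (₹24,000) is divided into 3 shares of ₹8,000: Ansel, Varun, and Elio each take ₹8,000.
Aoife's share (₹24,000) is divided into 4 shares of ₹6,000: Hamish, Aditi, Henrik, and Jessamy each take ₹6,000.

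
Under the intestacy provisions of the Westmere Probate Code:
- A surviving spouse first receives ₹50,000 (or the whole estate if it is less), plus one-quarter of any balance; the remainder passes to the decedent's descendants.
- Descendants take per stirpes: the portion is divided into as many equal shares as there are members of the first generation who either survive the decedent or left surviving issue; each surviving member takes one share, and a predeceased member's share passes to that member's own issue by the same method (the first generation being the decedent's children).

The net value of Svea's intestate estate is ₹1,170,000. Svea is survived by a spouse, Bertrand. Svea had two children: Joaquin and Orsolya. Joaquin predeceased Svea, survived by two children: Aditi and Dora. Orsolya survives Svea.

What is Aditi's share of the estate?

Aditi receives ₹210,000.

Bertrand first takes ₹50,000, leaving a balance of ₹1,120,000. Bertrand then takes one-quarter of the balance (₹280,000), for a total of ₹330,000. The remaining ₹840,000 passes to the descendants.
The descendants' portion (₹840,000) is divided into 2 shares of ₹420,000: Orsolya takes ₹420,000; Joaquin's ₹420,000 share passes to Joaquin's issue.
Joaquin's share (₹420,000) is divided into 2 shares of ₹210,000: Aditi and Dora each take ₹210,000.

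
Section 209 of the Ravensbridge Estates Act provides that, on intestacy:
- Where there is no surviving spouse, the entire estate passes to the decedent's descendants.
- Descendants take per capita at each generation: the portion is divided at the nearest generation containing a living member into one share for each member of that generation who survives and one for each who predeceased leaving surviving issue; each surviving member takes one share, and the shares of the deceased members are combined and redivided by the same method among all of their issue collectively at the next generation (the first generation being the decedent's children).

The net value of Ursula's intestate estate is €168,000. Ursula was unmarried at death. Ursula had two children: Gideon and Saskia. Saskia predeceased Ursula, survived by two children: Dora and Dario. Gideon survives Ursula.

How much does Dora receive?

Dora receives €42,000.

The entire €168,000 passes to the descendants.
That amount (€168,000) is divided at the children's generation into 2 shares of €84,000. Gideon takes €84,000. The remaining share for the deceased Saskia (€84,000) is carried to the next generation.
That pool (€84,000) is divided at the grandchildren's generation equally among Dora and Dario: €42,000 each.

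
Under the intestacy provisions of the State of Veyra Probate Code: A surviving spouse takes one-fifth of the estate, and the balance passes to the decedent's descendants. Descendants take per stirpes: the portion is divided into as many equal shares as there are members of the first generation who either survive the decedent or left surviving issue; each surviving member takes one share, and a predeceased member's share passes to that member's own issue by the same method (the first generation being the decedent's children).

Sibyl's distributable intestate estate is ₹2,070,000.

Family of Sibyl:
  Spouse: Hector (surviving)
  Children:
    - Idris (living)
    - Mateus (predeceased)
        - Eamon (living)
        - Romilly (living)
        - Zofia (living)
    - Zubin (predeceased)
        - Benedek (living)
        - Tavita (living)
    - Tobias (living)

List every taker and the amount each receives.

Hector takes one-fifth of ₹2,070,000 = ₹414,000. The remaining ₹1,656,000 passes to the descendants.
The descendants' portion (₹1,656,000) is divided into 4 shares of ₹414,000: Idris and Tobias each take ₹414,000; Mateus's ₹414,000 share passes to Mateus's issue; Zubin's ₹414,000 share passes to Zubin's issue.
Mateus's share (₹414,000) is divided into 3 shares of ₹138,000: Eamon, Romilly, and Zofia each take ₹138,000.
Zubin's share (₹414,000) is divided into 2 shares of ₹207,000: Benedek and Tavita each take ₹207,000.

Hector: ₹414,000; Idris: ₹414,000; Eamon: ₹138,000; Romilly: ₹138,000; Zofia: ₹138,000; Benedek: ₹207,000; Tavita: ₹207,000; Tobias: ₹414,000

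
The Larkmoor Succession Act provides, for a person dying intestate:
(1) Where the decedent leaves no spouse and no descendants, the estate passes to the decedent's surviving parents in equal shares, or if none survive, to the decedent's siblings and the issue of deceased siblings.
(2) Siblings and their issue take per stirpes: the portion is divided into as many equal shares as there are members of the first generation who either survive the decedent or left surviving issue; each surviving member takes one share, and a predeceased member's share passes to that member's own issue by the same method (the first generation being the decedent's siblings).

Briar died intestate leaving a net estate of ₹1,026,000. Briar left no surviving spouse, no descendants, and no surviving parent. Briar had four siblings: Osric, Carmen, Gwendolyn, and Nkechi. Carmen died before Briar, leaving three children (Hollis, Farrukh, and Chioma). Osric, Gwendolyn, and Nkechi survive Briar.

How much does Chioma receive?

The entire ₹1,026,000 passes to the siblings and their issue.
That amount (₹1,026,000) is divided into 4 shares of ₹256,500: Osric, Gwendolyn, and Nkechi each take ₹256,500; Carmen's ₹256,500 share passes to Carmen's issue.
Carmen's share (₹256,500) is divided into 3 shares of ₹85,500: Hollis, Farrukh, and Chioma each take ₹85,500.

Chioma receives ₹85,500.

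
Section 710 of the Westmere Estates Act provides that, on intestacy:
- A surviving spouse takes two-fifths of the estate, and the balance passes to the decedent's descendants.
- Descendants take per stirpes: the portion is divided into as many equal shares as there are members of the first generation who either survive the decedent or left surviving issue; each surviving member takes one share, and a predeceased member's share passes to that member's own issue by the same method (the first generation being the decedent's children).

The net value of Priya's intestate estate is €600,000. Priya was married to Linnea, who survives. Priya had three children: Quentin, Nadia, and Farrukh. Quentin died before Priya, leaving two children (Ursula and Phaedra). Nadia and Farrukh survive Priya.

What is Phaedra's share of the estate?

Phaedra receives €60,000.

Linnea takes two-fifths of €600,000 = €240,000. The remaining €360,000 passes to the descendants.
The descendants' portion (€360,000) is divided into 3 shares of €120,000: Nadia and Farrukh each take €120,000; Quentin's €120,000 share passes to Quentin's issue.
Quentin's share (€120,000) is divided into 2 shares of €60,000: Ursula and Phaedra each take €60,000.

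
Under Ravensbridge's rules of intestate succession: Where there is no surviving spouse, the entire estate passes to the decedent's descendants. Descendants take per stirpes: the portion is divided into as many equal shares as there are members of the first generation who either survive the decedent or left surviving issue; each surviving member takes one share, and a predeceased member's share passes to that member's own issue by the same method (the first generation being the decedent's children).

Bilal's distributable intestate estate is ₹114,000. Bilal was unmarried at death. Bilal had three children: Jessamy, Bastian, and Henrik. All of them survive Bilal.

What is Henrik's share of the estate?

The entire ₹114,000 passes to the descendants.
That amount (₹114,000) is divided into 3 shares of ₹38,000: Jessamy, Bastian, and Henrik each take ₹38,000.

Henrik receives ₹38,000.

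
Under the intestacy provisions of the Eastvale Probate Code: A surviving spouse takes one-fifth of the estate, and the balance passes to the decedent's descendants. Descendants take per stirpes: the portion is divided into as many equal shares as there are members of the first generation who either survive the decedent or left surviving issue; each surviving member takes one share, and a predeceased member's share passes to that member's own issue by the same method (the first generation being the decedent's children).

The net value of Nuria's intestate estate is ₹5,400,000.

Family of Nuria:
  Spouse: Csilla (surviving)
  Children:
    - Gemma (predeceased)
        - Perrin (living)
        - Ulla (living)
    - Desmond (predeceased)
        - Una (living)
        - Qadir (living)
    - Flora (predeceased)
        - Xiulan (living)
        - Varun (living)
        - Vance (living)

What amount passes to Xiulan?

Xiulan receives ₹480,000.

Csilla takes one-fifth of ₹5,400,000 = ₹1,080,000. The remaining ₹4,320,000 passes to the descendants.
The descendants' portion (₹4,320,000) is divided into 3 shares of ₹1,440,000: Gemma's ₹1,440,000 share passes to Gemma's issue; Desmond's ₹1,440,000 share passes to Desmond's issue; Flora's ₹1,440,000 share passes to Flora's issue.
Gemma's share (₹1,440,000) is divided into 2 shares of ₹720,000: Perrin and Ulla each take ₹720,000.
Desmond's share (₹1,440,000) is divided into 2 shares of ₹720,000: Una and Qadir each take ₹720,000.
Flora's share (₹1,440,000) is divided into 3 shares of ₹480,000: Xiulan, Varun, and Vance each take ₹480,000.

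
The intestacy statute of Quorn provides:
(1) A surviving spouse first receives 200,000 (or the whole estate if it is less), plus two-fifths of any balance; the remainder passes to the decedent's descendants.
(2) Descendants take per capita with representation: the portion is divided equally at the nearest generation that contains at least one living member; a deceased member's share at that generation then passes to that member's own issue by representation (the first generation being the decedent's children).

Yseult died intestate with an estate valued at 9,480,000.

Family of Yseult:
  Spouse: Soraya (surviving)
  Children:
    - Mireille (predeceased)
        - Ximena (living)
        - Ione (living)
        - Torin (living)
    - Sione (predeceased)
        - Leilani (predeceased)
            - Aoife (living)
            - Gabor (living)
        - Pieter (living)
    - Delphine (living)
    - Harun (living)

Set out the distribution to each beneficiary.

Soraya: 3,912,000; Ximena: 464,000; Ione: 464,000; Torin: 464,000; Aoife: 348,000; Gabor: 348,000; Pieter: 696,000; Delphine: 1,392,000; Harun: 1,392,000

Soraya first takes 200,000, leaving a balance of 9,280,000. Soraya then takes two-fifths of the balance (3,712,000), for a total of 3,912,000. The remaining 5,568,000 passes to the descendants.
The descendants' portion (5,568,000) is divided into 4 shares of 1,392,000: Delphine and Harun each take 1,392,000; Mireille's 1,392,000 share passes to Mireille's issue; Sione's 1,392,000 share passes to Sione's issue.
Mireille's share (1,392,000) is divided into 3 shares of 464,000: Ximena, Ione, and Torin each take 464,000.
Sione's share (1,392,000) is divided into 2 shares of 696,000: Pieter takes 696,000; Leilani's 696,000 share passes to Leilani's issue.
Leilani's share (696,000) is divided into 2 shares of 348,000: Aoife and Gabor each take 348,000.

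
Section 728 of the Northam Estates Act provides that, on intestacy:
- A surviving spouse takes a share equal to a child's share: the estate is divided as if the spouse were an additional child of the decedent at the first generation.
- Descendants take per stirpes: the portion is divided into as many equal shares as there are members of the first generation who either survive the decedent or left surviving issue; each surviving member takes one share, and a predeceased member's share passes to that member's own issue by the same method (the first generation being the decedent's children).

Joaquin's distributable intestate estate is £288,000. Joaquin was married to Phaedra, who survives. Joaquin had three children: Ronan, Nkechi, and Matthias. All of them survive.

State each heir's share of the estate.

The spouse counts as an additional share at the children's level, so there are 4 primary shares of £72,000. Phaedra takes one such share (£72,000).
The children's combined portion (£216,000) is divided into 3 shares of £72,000: Ronan, Nkechi, and Matthias each take £72,000.

Phaedra: £72,000; Ronan: £72,000; Nkechi: £72,000; Matthias: £72,000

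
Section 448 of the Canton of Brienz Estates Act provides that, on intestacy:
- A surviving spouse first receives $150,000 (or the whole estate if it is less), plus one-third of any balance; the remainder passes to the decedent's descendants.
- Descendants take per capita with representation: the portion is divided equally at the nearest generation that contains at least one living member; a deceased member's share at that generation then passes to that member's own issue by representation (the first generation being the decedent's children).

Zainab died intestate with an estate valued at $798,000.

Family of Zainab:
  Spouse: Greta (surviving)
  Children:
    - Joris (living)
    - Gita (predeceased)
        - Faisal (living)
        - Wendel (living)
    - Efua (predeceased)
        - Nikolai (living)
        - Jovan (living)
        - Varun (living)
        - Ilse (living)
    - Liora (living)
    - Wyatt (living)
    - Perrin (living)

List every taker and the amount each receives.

Greta first takes $150,000, leaving a balance of $648,000. Greta then takes one-third of the balance ($216,000), for a total of $366,000. The remaining $432,000 passes to the descendants.
The descendants' portion ($432,000) is divided into 6 shares of $72,000: Joris, Liora, Wyatt, and Perrin each take $72,000; Gita's $72,000 share passes to Gita's issue; Efua's $72,000 share passes to Efua's issue.
Gita's share ($72,000) is divided into 2 shares of $36,000: Faisal and Wendel each take $36,000.
Efua's share ($72,000) is divided into 4 shares of $18,000: Nikolai, Jovan, Varun, and Ilse each take $18,000.

Greta: $366,000; Joris: $72,000; Faisal: $36,000; Wendel: $36,000; Nikolai: $18,000; Jovan: $18,000; Varun: $18,000; Ilse: $18,000; Liora: $72,000; Wyatt: $72,000; Perrin: $72,000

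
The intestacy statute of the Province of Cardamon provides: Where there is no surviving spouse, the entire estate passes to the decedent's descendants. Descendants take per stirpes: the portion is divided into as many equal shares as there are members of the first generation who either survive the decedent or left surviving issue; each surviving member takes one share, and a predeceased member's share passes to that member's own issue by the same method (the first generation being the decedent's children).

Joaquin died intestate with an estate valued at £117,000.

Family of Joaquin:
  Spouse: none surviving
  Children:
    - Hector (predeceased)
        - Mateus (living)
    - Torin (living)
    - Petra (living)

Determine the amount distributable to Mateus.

The entire £117,000 passes to the descendants.
That amount (£117,000) is divided into 3 shares of £39,000: Torin and Petra each take £39,000; Hector's £39,000 share passes to Hector's issue.
Hector's share (£39,000) passes entirely to Mateus.

Mateus receives £39,000.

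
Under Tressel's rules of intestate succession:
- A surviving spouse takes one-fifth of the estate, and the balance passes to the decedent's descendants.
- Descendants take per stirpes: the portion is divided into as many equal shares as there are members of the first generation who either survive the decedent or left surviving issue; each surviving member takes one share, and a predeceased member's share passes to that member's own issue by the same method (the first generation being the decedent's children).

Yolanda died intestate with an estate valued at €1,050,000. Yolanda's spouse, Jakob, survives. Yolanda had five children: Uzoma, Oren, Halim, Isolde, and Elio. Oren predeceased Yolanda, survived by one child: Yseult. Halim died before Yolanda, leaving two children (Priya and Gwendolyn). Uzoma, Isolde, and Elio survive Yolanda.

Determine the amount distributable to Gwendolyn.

Jakob takes one-fifth of €1,050,000 = €210,000. The remaining €840,000 passes to the descendants.
The descendants' portion (€840,000) is divided into 5 shares of €168,000: Uzoma, Isolde, and Elio each take €168,000; Oren's €168,000 share passes to Oren's issue; Halim's €168,000 share passes to Halim's issue.
Oren's share (€168,000) passes entirely to Yseult.
Halim's share (€168,000) is divided into 2 shares of €84,000: Priya and Gwendolyn each take €84,000.

Gwendolyn receives €84,000.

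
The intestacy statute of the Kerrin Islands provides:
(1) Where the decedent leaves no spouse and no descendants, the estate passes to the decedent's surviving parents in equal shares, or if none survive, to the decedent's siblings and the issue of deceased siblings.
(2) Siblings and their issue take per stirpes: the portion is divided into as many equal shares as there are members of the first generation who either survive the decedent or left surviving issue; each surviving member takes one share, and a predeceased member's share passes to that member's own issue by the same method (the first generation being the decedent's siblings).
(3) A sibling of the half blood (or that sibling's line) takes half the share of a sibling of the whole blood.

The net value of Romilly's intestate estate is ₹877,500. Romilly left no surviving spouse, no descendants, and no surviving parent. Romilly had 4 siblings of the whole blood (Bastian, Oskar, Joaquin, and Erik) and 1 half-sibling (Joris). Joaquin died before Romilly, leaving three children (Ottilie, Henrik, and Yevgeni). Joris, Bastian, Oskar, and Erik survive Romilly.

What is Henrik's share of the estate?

The entire ₹877,500 passes to the siblings and their issue.
Counting each half-blood sibling's line as half a unit, there are 9/2 units in ₹877,500, so one unit is ₹195,000. Whole-blood lines (Bastian, Oskar, Joaquin, and Erik) take ₹195,000 each; half-blood lines (Joris) take ₹97,500 each.
Joaquin's share (₹195,000) is divided into 3 shares of ₹65,000: Ottilie, Henrik, and Yevgeni each take ₹65,000.

Henrik receives ₹65,000.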